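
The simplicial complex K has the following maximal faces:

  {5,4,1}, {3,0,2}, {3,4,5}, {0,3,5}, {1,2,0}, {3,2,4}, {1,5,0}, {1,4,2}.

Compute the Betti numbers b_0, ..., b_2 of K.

b_0 = 1, b_1 = 0, b_2 = 1.

Fix the vertex order 0 < 1 < 2 < 3 < 4 < 5 and write every simplex with vertices in increasing order. Then dim K = 2 and the simplices of K are:

  0-simplices (6): [0], [1], [2], [3], [4], [5]
  1-simplices (12): [0,1], [0,2], [0,3], [0,5], [1,2], [1,4], [1,5], [2,3], [2,4], [3,4], [3,5], [4,5]
  2-simplices (8): [0,1,2], [0,1,5], [0,2,3], [0,3,5], [1,2,4], [1,4,5], [2,3,4], [3,4,5]

giving chain groups C_0 ≅ Z^6, C_1 ≅ Z^12, C_2 ≅ Z^8.

The boundary map ∂_1: C_1 → C_0 maps an edge to its endpoints' difference, ∂[p,q] = q − p. For instance
  ∂[4,5] = [5] − [4].
The 6×12 boundary matrix has rank 5 and Smith normal form diag(1,1,1,1,1).

∂_2: C_2 → C_1 maps a triangle to the signed sum of its edges. For instance
  ∂[0,1,2] = [1,2] − [0,2] + [0,1],
  ∂[2,3,4] = [3,4] − [2,4] + [2,3].
This gives a 12×8 integer matrix of rank 7; reducing to Smith normal form yields diagonal entries (1,1,1,1,1,1,1).

Reading off H_k = ker ∂_k / im ∂_{k+1}:

  H_0: rank C_0 − rank ∂_1 = 6 − 5 = 1, and the invariant factors of ∂_1 are all 1, so H_0 = Z.
  H_1: rank ker ∂_1 − rank ∂_2 = (12 − 5) − 7 = 0, and the invariant factors of ∂_2 are all 1, so H_1 = 0.
  H_2: rank ker ∂_2 − rank ∂_3 = (8 − 7) − 0 = 1, and there is no ∂_3, so H_2 = Z.

As a check, the Euler characteristic is 6 − 12 + 8 = 2, which agrees with 1 − 0 + 1 = 2.

Hence the Betti numbers are b_0 = 1, b_1 = 0, b_2 = 1.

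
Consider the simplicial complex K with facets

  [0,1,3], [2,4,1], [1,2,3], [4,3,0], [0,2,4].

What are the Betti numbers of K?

b_0 = 1, b_1 = 1, b_2 = 0.

We work with the vertex ordering 0 < 1 < 2 < 3 < 4. The simplices of K, each written with vertices in increasing order, are:

  0-simplices (5): [0], [1], [2], [3], [4]
  1-simplices (10): [0,1], [0,2], [0,3], [0,4], [1,2], [1,3], [1,4], [2,3], [2,4], [3,4]
  2-simplices (5): [0,1,3], [0,2,4], [0,3,4], [1,2,3], [1,2,4]

so the chain groups are C_0 ≅ Z^5, C_1 ≅ Z^10, C_2 ≅ Z^5.

∂_1: C_1 → C_0 is given by ∂[p,q] = [q] − [p].
As a 5×10 matrix over Z this has rank 4, with invariant factors (1,1,1,1).

The boundary map ∂_2: C_2 → C_1 acts by ∂[p,q,r] = [q,r] − [p,r] + [p,q]. For instance
  ∂[0,1,3] = [1,3] − [0,3] + [0,1],
  ∂[1,2,4] = [2,4] − [1,4] + [1,2].
This gives a 10×5 integer matrix of rank 5; reducing to Smith normal form yields diagonal entries (1,1,1,1,1).

Reading off H_k = ker ∂_k / im ∂_{k+1}:

  H_0: rank C_0 − rank ∂_1 = 5 − 4 = 1, and the invariant factors of ∂_1 are all 1, so H_0 ≅ Z.
  H_1: rank ker ∂_1 − rank ∂_2 = (10 − 4) − 5 = 1, and the invariant factors of ∂_2 are all 1, so H_1 ≅ Z.
  H_2: rank ker ∂_2 − rank ∂_3 = (5 − 5) − 0 = 0, and there is no ∂_3, so H_2 ≅ 0.

As a check, the Euler characteristic is 5 − 10 + 5 = 0, which agrees with 1 − 1 + 0 = 0.

Hence the Betti numbers are b_0 = 1, b_1 = 1, b_2 = 0.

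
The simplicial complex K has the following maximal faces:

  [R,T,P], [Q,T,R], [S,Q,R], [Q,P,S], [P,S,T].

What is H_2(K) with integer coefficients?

H_2 ≅ 0.

We work with the vertex ordering P < Q < R < S < T. The simplices of K, each written with vertices in increasing order, are:

  0-simplices (5): P, Q, R, S, T
  1-simplices (10): PQ, PR, PS, PT, QR, QS, QT, RS, RT, ST
  2-simplices (5): PQS, PRT, PST, QRS, QRT

Hence C_0 ≅ Z^5, C_1 ≅ Z^10, C_2 ≅ Z^5.

∂_1: C_1 → C_0 maps an edge to its endpoints' difference, ∂[p,q] = q − p.
This gives a 5×10 integer matrix of rank 4; reducing to Smith normal form yields diagonal entries (1,1,1,1).

The boundary map ∂_2: C_2 → C_1 maps a triangle to the signed sum of its edges. For instance
  ∂QRT = RT − QT + QR,
  ∂QRS = RS − QS + QR.
As a 10×5 matrix over Z this has rank 5, with invariant factors (1,1,1,1,1).

Computing H_k = (kernel of ∂_k) / (image of ∂_{k+1}):

  H_2: rank ker ∂_2 − rank ∂_3 = (5 − 5) − 0 = 0, and there is no ∂_3, so H_2 = 0.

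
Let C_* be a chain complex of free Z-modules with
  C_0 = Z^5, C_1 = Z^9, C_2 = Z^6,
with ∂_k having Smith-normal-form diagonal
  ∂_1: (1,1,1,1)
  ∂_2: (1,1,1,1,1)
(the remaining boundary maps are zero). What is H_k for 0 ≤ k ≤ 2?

H_0 ≅ Z,  H_1 = 0,  H_2 ≅ Z.

H_0: b_0 = 5 − 0 − 4 = 1; torsion from ∂_1 factors > 1: none. So H_0 ≅ Z.
H_1: b_1 = 9 − 4 − 5 = 0; torsion from ∂_2 factors > 1: none. So H_1 ≅ 0.
H_2: b_2 = 6 − 5 − 0 = 1; torsion from ∂_3 factors > 1: none. So H_2 ≅ Z.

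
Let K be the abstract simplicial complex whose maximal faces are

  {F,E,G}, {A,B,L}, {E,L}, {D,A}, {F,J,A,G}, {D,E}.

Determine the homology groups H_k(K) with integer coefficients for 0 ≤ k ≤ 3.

Take the total order A < B < D < E < F < G < J < L on the vertex set. Then K (dimension 3) consists of the simplices:

  0-simplices (8): A, B, D, E, F, G, J, L
  1-simplices (14): AB, AD, AF, AG, AJ, AL, BL, DE, EF, EG, EL, FG, FJ, GJ
  2-simplices (6): ABL, AFG, AFJ, AGJ, EFG, FGJ
  3-simplices (1): AFGJ

so the chain groups are C_0 ≅ Z^8, C_1 ≅ Z^14, C_2 ≅ Z^6, C_3 ≅ Z^1.

Boundary ∂_1: C_1 → C_0 sends each edge [p,q] (with p < q) to q − p. For instance
  ∂GJ = J − G.
This gives a 8×14 integer matrix of rank 7; reducing to Smith normal form yields diagonal entries (1,1,1,1,1,1,1).

∂_2: C_2 → C_1 acts by ∂[p,q,r] = [q,r] − [p,r] + [p,q]. For instance
  ∂ABL = BL − AL + AB,
  ∂EFG = FG − EG + EF.
As a 14×6 matrix over Z this has rank 5, with invariant factors (1,1,1,1,1).

The boundary map ∂_3: C_3 → C_2 sends each 3-simplex σ to the alternating sum Σ_i (−1)^i (σ with its i-th vertex removed). For instance
  ∂AFGJ = FGJ − AGJ + AFJ − AFG.
As a 6×1 matrix over Z this has rank 1, with invariant factors (1).

Now H_k = ker ∂_k / im ∂_{k+1}, so:

  H_0: rank C_0 − rank ∂_1 = 8 − 7 = 1, and the invariant factors of ∂_1 are all 1, so H_0 ≅ Z.
  H_1: rank ker ∂_1 − rank ∂_2 = (14 − 7) − 5 = 2, and the invariant factors of ∂_2 are all 1, so H_1 ≅ Z^2.
  H_2: rank ker ∂_2 − rank ∂_3 = (6 − 5) − 1 = 0, and the invariant factors of ∂_3 are all 1, so H_2 ≅ 0.
  H_3: rank ker ∂_3 − rank ∂_4 = (1 − 1) − 0 = 0, and there is no ∂_4, so H_3 ≅ 0.

H_0 ≅ Z,  H_1 ≅ Z^2,  H_2 = 0,  H_3 = 0.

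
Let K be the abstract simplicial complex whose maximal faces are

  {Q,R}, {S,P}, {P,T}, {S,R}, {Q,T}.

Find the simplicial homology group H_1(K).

H_1 ≅ Z.

Take the total order P < Q < R < S < T on the vertex set. Then K (dimension 1) consists of the simplices:

  0-simplices (5): P, Q, R, S, T
  1-simplices (5): PS, PT, QR, QT, RS

giving chain groups C_0 ≅ Z^5, C_1 ≅ Z^5.

∂_1: C_1 → C_0 is given by ∂[p,q] = [q] − [p].
The resulting 5×5 matrix has rank 4, and its Smith normal form has invariant factors (1,1,1,1).

Computing H_k = (kernel of ∂_k) / (image of ∂_{k+1}):

  H_1: rank ker ∂_1 − rank ∂_2 = (5 − 4) − 0 = 1, and there is no ∂_2, so H_1 = Z.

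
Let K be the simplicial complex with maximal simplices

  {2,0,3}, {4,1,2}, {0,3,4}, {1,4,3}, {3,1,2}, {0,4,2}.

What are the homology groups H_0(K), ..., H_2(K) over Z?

Order the vertices as 0 < 1 < 2 < 3 < 4. Listing each simplex with vertices in this order, K has dimension 2 with simplices:

  0-simplices (5): [0], [1], [2], [3], [4]
  1-simplices (9): [0,2], [0,3], [0,4], [1,2], [1,3], [1,4], [2,3], [2,4], [3,4]
  2-simplices (6): [0,2,3], [0,2,4], [0,3,4], [1,2,3], [1,2,4], [1,3,4]

Hence C_0 ≅ Z^5, C_1 ≅ Z^9, C_2 ≅ Z^6.

Boundary ∂_1: C_1 → C_0 maps an edge to its endpoints' difference, ∂[p,q] = q − p.
The resulting 5×9 matrix has rank 4, and its Smith normal form has invariant factors (1,1,1,1).

∂_2: C_2 → C_1 acts by ∂[p,q,r] = [q,r] − [p,r] + [p,q]. For instance
  ∂[0,3,4] = [3,4] − [0,4] + [0,3],
  ∂[1,3,4] = [3,4] − [1,4] + [1,3].
The resulting 9×6 matrix has rank 5, and its Smith normal form has invariant factors (1,1,1,1,1).

From H_k ≅ ker(∂_k) / im(∂_{k+1}) we obtain:

  H_0: rank C_0 − rank ∂_1 = 5 − 4 = 1, and the invariant factors of ∂_1 are all 1, so H_0 = Z.
  H_1: rank ker ∂_1 − rank ∂_2 = (9 − 4) − 5 = 0, and the invariant factors of ∂_2 are all 1, so H_1 = 0.
  H_2: rank ker ∂_2 − rank ∂_3 = (6 − 5) − 0 = 1, and there is no ∂_3, so H_2 = Z.

H_0 ≅ Z,  H_1 = 0,  H_2 ≅ Z.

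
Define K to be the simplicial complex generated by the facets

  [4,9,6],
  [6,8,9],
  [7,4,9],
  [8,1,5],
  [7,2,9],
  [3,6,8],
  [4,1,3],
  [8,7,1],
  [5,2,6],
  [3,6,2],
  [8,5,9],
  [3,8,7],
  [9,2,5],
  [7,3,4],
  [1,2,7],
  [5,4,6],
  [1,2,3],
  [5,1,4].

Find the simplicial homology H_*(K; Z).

H_0 ≅ Z,  H_1 ≅ Z ⊕ Z/2Z,  H_2 = 0.

K has 9 vertices, 27 edges, 18 triangles.
rank ∂_0 = 0, rank ∂_1 = 8 ⇒ b_0 = 9 − 0 − 8 = 1; all invariant factors of ∂_1 are 1 so no torsion. So H_0 ≅ Z.
rank ∂_1 = 8, rank ∂_2 = 18 ⇒ b_1 = 27 − 8 − 18 = 1; ∂_2 has invariant factor(s) [2] giving torsion. So H_1 ≅ Z ⊕ Z/2Z.
rank ∂_2 = 18, rank ∂_3 = 0 ⇒ b_2 = 18 − 18 − 0 = 0. So H_2 ≅ 0.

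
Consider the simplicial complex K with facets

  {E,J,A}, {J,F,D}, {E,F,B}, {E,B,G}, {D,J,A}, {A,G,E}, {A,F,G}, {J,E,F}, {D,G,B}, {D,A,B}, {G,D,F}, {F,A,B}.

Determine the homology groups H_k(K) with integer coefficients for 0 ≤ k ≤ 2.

Take the total order A < B < D < E < F < G < J on the vertex set. Then K (dimension 2) consists of the simplices:

  0-simplices (7): A, B, D, E, F, G, J
  1-simplices (18): AB, AD, AE, AF, AG, AJ, BD, BE, BF, BG, DF, DG, DJ, EF, EG, EJ, FG, FJ
  2-simplices (12): ABD, ABF, ADJ, AEG, AEJ, AFG, BDG, BEF, BEG, DFG, DFJ, EFJ

so the chain groups are C_0 ≅ Z^7, C_1 ≅ Z^18, C_2 ≅ Z^12.

Boundary ∂_1: C_1 → C_0 sends each edge [p,q] (with p < q) to q − p.
This gives a 7×18 integer matrix of rank 6; reducing to Smith normal form yields diagonal entries (1,1,1,1,1,1).

∂_2: C_2 → C_1 maps a triangle to the signed sum of its edges. For instance
  ∂EFJ = FJ − EJ + EF,
  ∂ADJ = DJ − AJ + AD.
As a 18×12 matrix over Z this has rank 12, with invariant factors (1,1,1,1,1,1,1,1,1,1,1,2).

Reading off H_k = ker ∂_k / im ∂_{k+1}:

  H_0: rank C_0 − rank ∂_1 = 7 − 6 = 1, and the invariant factors of ∂_1 are all 1, so H_0 = Z.
  H_1: rank ker ∂_1 − rank ∂_2 = (18 − 6) − 12 = 0, and ∂_2 has invariant factor 2 > 1, so H_1 = Z/2.
  H_2: rank ker ∂_2 − rank ∂_3 = (12 − 12) − 0 = 0, and there is no ∂_3, so H_2 = 0.

(K is a triangulation of the real projective plane RP^2.)

H_0 ≅ Z,  H_1 ≅ Z/2,  H_2 = 0.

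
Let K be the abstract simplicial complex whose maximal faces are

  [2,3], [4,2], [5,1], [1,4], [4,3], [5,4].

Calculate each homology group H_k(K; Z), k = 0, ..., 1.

Fix the vertex order 1 < 2 < 3 < 4 < 5 and write every simplex with vertices in increasing order. Then dim K = 1 and the simplices of K are:

  0-simplices (5): [1], [2], [3], [4], [5]
  1-simplices (6): [1,4], [1,5], [2,3], [2,4], [3,4], [4,5]

Hence C_0 ≅ Z^5, C_1 ≅ Z^6.

The boundary map ∂_1: C_1 → C_0 is given by ∂[p,q] = [q] − [p]. For instance
  ∂[2,3] = [3] − [2].
As a 5×6 matrix over Z this has rank 4, with invariant factors (1,1,1,1).

Reading off H_k = ker ∂_k / im ∂_{k+1}:

  H_0: rank C_0 − rank ∂_1 = 5 − 4 = 1, and the invariant factors of ∂_1 are all 1, so H_0 = Z.
  H_1: rank ker ∂_1 − rank ∂_2 = (6 − 4) − 0 = 2, and there is no ∂_2, so H_1 = Z^2.

As a check, the Euler characteristic is 5 − 6 = -1, which agrees with 1 − 2 = -1.
(K is a triangulation of a wedge of 2 circles.)

H_0 = Z,  H_1 = Z^2.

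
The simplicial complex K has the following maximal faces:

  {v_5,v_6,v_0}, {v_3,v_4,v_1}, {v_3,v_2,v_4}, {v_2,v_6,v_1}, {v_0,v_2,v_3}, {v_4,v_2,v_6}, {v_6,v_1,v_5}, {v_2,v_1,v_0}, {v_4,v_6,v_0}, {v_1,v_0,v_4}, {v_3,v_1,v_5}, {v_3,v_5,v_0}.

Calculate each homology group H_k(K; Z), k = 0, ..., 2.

H_0 ≅ Z,  H_1 ≅ Z/2,  H_2 = 0.

K has 7 vertices, 18 edges, 12 triangles.
rank ∂_0 = 0, rank ∂_1 = 6 ⇒ b_0 = 7 − 0 − 6 = 1; all invariant factors of ∂_1 are 1 so no torsion. So H_0 = Z.
rank ∂_1 = 6, rank ∂_2 = 12 ⇒ b_1 = 18 − 6 − 12 = 0; ∂_2 has invariant factor(s) [2] giving torsion. So H_1 = Z/2.
rank ∂_2 = 12, rank ∂_3 = 0 ⇒ b_2 = 12 − 12 − 0 = 0. So H_2 = 0.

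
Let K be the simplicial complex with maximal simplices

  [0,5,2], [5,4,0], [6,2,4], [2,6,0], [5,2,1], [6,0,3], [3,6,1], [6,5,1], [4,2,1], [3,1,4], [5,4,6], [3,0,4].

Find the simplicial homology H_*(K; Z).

H_0 = Z,  H_1 = Z/2,  H_2 = 0.

Order the vertices as 0 < 1 < 2 < 3 < 4 < 5 < 6. Listing each simplex with vertices in this order, K has dimension 2 with simplices:

  0-simplices (7): [0], [1], [2], [3], [4], [5], [6]
  1-simplices (18): [0,2], [0,3], [0,4], [0,5], [0,6], [1,2], [1,3], [1,4], [1,5], [1,6], [2,4], [2,5], [2,6], [3,4], [3,6], [4,5], [4,6], [5,6]
  2-simplices (12): [0,2,5], [0,2,6], [0,3,4], [0,3,6], [0,4,5], [1,2,4], [1,2,5], [1,3,4], [1,3,6], [1,5,6], [2,4,6], [4,5,6]

Hence C_0 ≅ Z^7, C_1 ≅ Z^18, C_2 ≅ Z^12.

Boundary ∂_1: C_1 → C_0 sends each edge [p,q] (with p < q) to q − p. For instance
  ∂[2,4] = [4] − [2].
The resulting 7×18 matrix has rank 6, and its Smith normal form has invariant factors (1,1,1,1,1,1).

Boundary ∂_2: C_2 → C_1 acts by ∂[p,q,r] = [q,r] − [p,r] + [p,q]. For instance
  ∂[1,2,4] = [2,4] − [1,4] + [1,2],
  ∂[0,2,6] = [2,6] − [0,6] + [0,2].
As a 18×12 matrix over Z this has rank 12, with invariant factors (1,1,1,1,1,1,1,1,1,1,1,2).

Computing H_k = (kernel of ∂_k) / (image of ∂_{k+1}):

  H_0: rank C_0 − rank ∂_1 = 7 − 6 = 1, and the invariant factors of ∂_1 are all 1, so H_0 ≅ Z.
  H_1: rank ker ∂_1 − rank ∂_2 = (18 − 6) − 12 = 0, and ∂_2 has invariant factor 2 > 1, so H_1 ≅ Z/2.
  H_2: rank ker ∂_2 − rank ∂_3 = (12 − 12) − 0 = 0, and there is no ∂_3, so H_2 ≅ 0.

As a check, the Euler characteristic is 7 − 18 + 12 = 1, which agrees with 1 − 0 + 0 = 1.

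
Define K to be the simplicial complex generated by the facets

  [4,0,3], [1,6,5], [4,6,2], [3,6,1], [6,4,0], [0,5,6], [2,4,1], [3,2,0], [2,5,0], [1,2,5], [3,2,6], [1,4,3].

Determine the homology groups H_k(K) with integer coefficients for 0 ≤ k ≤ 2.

H_0 = Z,  H_1 = Z/2,  H_2 = 0.

Take the total order 0 < 1 < 2 < 3 < 4 < 5 < 6 on the vertex set. Then K (dimension 2) consists of the simplices:

  0-simplices (7): [0], [1], [2], [3], [4], [5], [6]
  1-simplices (18): [0,2], [0,3], [0,4], [0,5], [0,6], [1,2], [1,3], [1,4], [1,5], [1,6], [2,3], [2,4], [2,5], [2,6], [3,4], [3,6], [4,6], [5,6]
  2-simplices (12): [0,2,3], [0,2,5], [0,3,4], [0,4,6], [0,5,6], [1,2,4], [1,2,5], [1,3,4], [1,3,6], [1,5,6], [2,3,6], [2,4,6]

giving chain groups C_0 ≅ Z^7, C_1 ≅ Z^18, C_2 ≅ Z^12.

∂_1: C_1 → C_0 is given by ∂[p,q] = [q] − [p]. For instance
  ∂[1,3] = [3] − [1].
The 7×18 boundary matrix has rank 6 and Smith normal form diag(1,1,1,1,1,1).

Boundary ∂_2: C_2 → C_1 sends each 2-simplex [p,q,r] to [q,r] − [p,r] + [p,q]. For instance
  ∂[1,5,6] = [5,6] − [1,6] + [1,5],
  ∂[1,3,4] = [3,4] − [1,4] + [1,3].
The 18×12 boundary matrix has rank 12 and Smith normal form diag(1,1,1,1,1,1,1,1,1,1,1,2).

Reading off H_k = ker ∂_k / im ∂_{k+1}:

  H_0: rank C_0 − rank ∂_1 = 7 − 6 = 1, and the invariant factors of ∂_1 are all 1, so H_0 ≅ Z.
  H_1: rank ker ∂_1 − rank ∂_2 = (18 − 6) − 12 = 0, and ∂_2 has invariant factor 2 > 1, so H_1 ≅ Z/2.
  H_2: rank ker ∂_2 − rank ∂_3 = (12 − 12) − 0 = 0, and there is no ∂_3, so H_2 ≅ 0.

As a check, the Euler characteristic is 7 − 18 + 12 = 1, which agrees with 1 − 0 + 0 = 1.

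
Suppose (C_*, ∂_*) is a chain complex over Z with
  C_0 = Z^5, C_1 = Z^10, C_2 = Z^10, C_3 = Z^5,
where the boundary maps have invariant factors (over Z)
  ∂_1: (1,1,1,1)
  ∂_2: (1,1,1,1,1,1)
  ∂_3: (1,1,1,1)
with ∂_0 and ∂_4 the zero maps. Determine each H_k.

H_0 ≅ Z,  H_1 = 0,  H_2 = 0,  H_3 ≅ Z.

H_0: b_0 = 5 − 0 − 4 = 1; torsion from ∂_1 factors > 1: none. So H_0 ≅ Z.
H_1: b_1 = 10 − 4 − 6 = 0; torsion from ∂_2 factors > 1: none. So H_1 ≅ 0.
H_2: b_2 = 10 − 6 − 4 = 0; torsion from ∂_3 factors > 1: none. So H_2 ≅ 0.
H_3: b_3 = 5 − 4 − 0 = 1; torsion from ∂_4 factors > 1: none. So H_3 ≅ Z.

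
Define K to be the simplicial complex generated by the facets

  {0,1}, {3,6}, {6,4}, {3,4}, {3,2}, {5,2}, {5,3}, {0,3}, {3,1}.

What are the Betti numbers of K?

b_0 = 1, b_1 = 3.

We work with the vertex ordering 0 < 1 < 2 < 3 < 4 < 5 < 6. The simplices of K, each written with vertices in increasing order, are:

  0-simplices (7): [0], [1], [2], [3], [4], [5], [6]
  1-simplices (9): [0,1], [0,3], [1,3], [2,3], [2,5], [3,4], [3,5], [3,6], [4,6]

Hence C_0 ≅ Z^7, C_1 ≅ Z^9.

∂_1: C_1 → C_0 maps an edge to its endpoints' difference, ∂[p,q] = q − p. For instance
  ∂[2,5] = [5] − [2].
The 7×9 boundary matrix has rank 6 and Smith normal form diag(1,1,1,1,1,1).

Computing H_k = (kernel of ∂_k) / (image of ∂_{k+1}):

  H_0: rank C_0 − rank ∂_1 = 7 − 6 = 1, and the invariant factors of ∂_1 are all 1, so H_0 = Z.
  H_1: rank ker ∂_1 − rank ∂_2 = (9 − 6) − 0 = 3, and there is no ∂_2, so H_1 = Z^3.

As a check, the Euler characteristic is 7 − 9 = -2, which agrees with 1 − 3 = -2.

Hence the Betti numbers are b_0 = 1, b_1 = 3.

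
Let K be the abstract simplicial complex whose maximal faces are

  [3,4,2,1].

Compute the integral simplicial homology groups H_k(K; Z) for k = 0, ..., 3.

Fix the vertex order 1 < 2 < 3 < 4 and write every simplex with vertices in increasing order. Then dim K = 3 and the simplices of K are:

  0-simplices (4): [1], [2], [3], [4]
  1-simplices (6): [1,2], [1,3], [1,4], [2,3], [2,4], [3,4]
  2-simplices (4): [1,2,3], [1,2,4], [1,3,4], [2,3,4]
  3-simplices (1): [1,2,3,4]

giving chain groups C_0 ≅ Z^4, C_1 ≅ Z^6, C_2 ≅ Z^4, C_3 ≅ Z^1.

The boundary map ∂_1: C_1 → C_0 maps an edge to its endpoints' difference, ∂[p,q] = q − p. For instance
  ∂[1,2] = [2] − [1].
As a 4×6 matrix over Z this has rank 3, with invariant factors (1,1,1).

∂_2: C_2 → C_1 maps a triangle to the signed sum of its edges. For instance
  ∂[2,3,4] = [3,4] − [2,4] + [2,3],
  ∂[1,3,4] = [3,4] − [1,4] + [1,3].
As a 6×4 matrix over Z this has rank 3, with invariant factors (1,1,1).

Boundary ∂_3: C_3 → C_2 sends each 3-simplex σ to the alternating sum Σ_i (−1)^i (σ with its i-th vertex removed). For instance
  ∂[1,2,3,4] = [2,3,4] − [1,3,4] + [1,2,4] − [1,2,3].
The resulting 4×1 matrix has rank 1, and its Smith normal form has invariant factors (1).

From H_k ≅ ker(∂_k) / im(∂_{k+1}) we obtain:

  H_0: rank C_0 − rank ∂_1 = 4 − 3 = 1, and the invariant factors of ∂_1 are all 1, so H_0 ≅ Z.
  H_1: rank ker ∂_1 − rank ∂_2 = (6 − 3) − 3 = 0, and the invariant factors of ∂_2 are all 1, so H_1 ≅ 0.
  H_2: rank ker ∂_2 − rank ∂_3 = (4 − 3) − 1 = 0, and the invariant factors of ∂_3 are all 1, so H_2 ≅ 0.
  H_3: rank ker ∂_3 − rank ∂_4 = (1 − 1) − 0 = 0, and there is no ∂_4, so H_3 ≅ 0.

H_0 = Z,  H_1 = 0,  H_2 = 0,  H_3 = 0.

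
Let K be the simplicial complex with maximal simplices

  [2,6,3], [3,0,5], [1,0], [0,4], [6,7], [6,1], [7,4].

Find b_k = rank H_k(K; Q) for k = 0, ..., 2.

Fix the vertex order 0 < 1 < 2 < 3 < 4 < 5 < 6 < 7 and write every simplex with vertices in increasing order. Then dim K = 2 and the simplices of K are:

  0-simplices (8): [0], [1], [2], [3], [4], [5], [6], [7]
  1-simplices (11): [0,1], [0,3], [0,4], [0,5], [1,6], [2,3], [2,6], [3,5], [3,6], [4,7], [6,7]
  2-simplices (2): [0,3,5], [2,3,6]

so the chain groups are C_0 ≅ Z^8, C_1 ≅ Z^11, C_2 ≅ Z^2.

Boundary ∂_1: C_1 → C_0 is given by ∂[p,q] = [q] − [p]. For instance
  ∂[0,1] = [1] − [0].
The 8×11 boundary matrix has rank 7 and Smith normal form diag(1,1,1,1,1,1,1).

Boundary ∂_2: C_2 → C_1 sends each 2-simplex [p,q,r] to [q,r] − [p,r] + [p,q]. For instance
  ∂[2,3,6] = [3,6] − [2,6] + [2,3],
  ∂[0,3,5] = [3,5] − [0,5] + [0,3].
This gives a 11×2 integer matrix of rank 2; reducing to Smith normal form yields diagonal entries (1,1).

From H_k ≅ ker(∂_k) / im(∂_{k+1}) we obtain:

  H_0: rank C_0 − rank ∂_1 = 8 − 7 = 1, and the invariant factors of ∂_1 are all 1, so H_0 ≅ Z.
  H_1: rank ker ∂_1 − rank ∂_2 = (11 − 7) − 2 = 2, and the invariant factors of ∂_2 are all 1, so H_1 ≅ Z^2.
  H_2: rank ker ∂_2 − rank ∂_3 = (2 − 2) − 0 = 0, and there is no ∂_3, so H_2 ≅ 0.

Hence the Betti numbers are b_0 = 1, b_1 = 2, b_2 = 0.

b_0 = 1, b_1 = 2, b_2 = 0.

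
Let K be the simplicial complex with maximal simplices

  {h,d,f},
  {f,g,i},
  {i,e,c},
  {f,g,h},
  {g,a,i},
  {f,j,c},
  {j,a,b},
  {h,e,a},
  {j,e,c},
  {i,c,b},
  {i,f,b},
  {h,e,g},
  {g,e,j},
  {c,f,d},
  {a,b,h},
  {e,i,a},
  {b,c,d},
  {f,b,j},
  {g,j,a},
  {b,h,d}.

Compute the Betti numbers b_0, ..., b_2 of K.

b_0 = 1, b_1 = 1, b_2 = 0.

Take the total order a < b < c < d < e < f < g < h < i < j on the vertex set. Then K (dimension 2) consists of the simplices:

  0-simplices (10): a, b, c, d, e, f, g, h, i, j
  1-simplices (30): ab, ae, ag, ah, ai, aj, bc, bd, bf, bh, bi, bj, cd, ce, cf, ci, cj, df, dh, eg, eh, ei, ej, fg, fh, fi, fj, gh, gi, gj
  2-simplices (20): abh, abj, aeh, aei, agi, agj, bcd, bci, bdh, bfi, bfj, cdf, cei, cej, cfj, dfh, egh, egj, fgh, fgi

giving chain groups C_0 ≅ Z^10, C_1 ≅ Z^30, C_2 ≅ Z^20.

The boundary map ∂_1: C_1 → C_0 is given by ∂[p,q] = [q] − [p].
This gives a 10×30 integer matrix of rank 9; reducing to Smith normal form yields diagonal entries (1,1,1,1,1,1,1,1,1).

The boundary map ∂_2: C_2 → C_1 maps a triangle to the signed sum of its edges. For instance
  ∂bci = ci − bi + bc,
  ∂cei = ei − ci + ce.
The resulting 30×20 matrix has rank 20, and its Smith normal form has invariant factors (1,1,1,1,1,1,1,1,1,1,1,1,1,1,1,1,1,1,1,2).

Computing H_k = (kernel of ∂_k) / (image of ∂_{k+1}):

  H_0: rank C_0 − rank ∂_1 = 10 − 9 = 1, and the invariant factors of ∂_1 are all 1, so H_0 = Z.
  H_1: rank ker ∂_1 − rank ∂_2 = (30 − 9) − 20 = 1, and ∂_2 has invariant factor 2 > 1, so H_1 = Z ⊕ Z_2.
  H_2: rank ker ∂_2 − rank ∂_3 = (20 − 20) − 0 = 0, and there is no ∂_3, so H_2 = 0.

Hence the Betti numbers are b_0 = 1, b_1 = 1, b_2 = 0.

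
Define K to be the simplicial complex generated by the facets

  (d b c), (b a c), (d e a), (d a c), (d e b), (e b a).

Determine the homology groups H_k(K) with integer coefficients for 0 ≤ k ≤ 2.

H_0 ≅ Z,  H_1 = 0,  H_2 ≅ Z.

Fix the vertex order a < b < c < d < e and write every simplex with vertices in increasing order. Then dim K = 2 and the simplices of K are:

  0-simplices (5): a, b, c, d, e
  1-simplices (9): ab, ac, ad, ae, bc, bd, be, cd, de
  2-simplices (6): abc, abe, acd, ade, bcd, bde

Hence C_0 ≅ Z^5, C_1 ≅ Z^9, C_2 ≅ Z^6.

∂_1: C_1 → C_0 is given by ∂[p,q] = [q] − [p]. For instance
  ∂bc = c − b.
As a 5×9 matrix over Z this has rank 4, with invariant factors (1,1,1,1).

The boundary map ∂_2: C_2 → C_1 sends each 2-simplex [p,q,r] to [q,r] − [p,r] + [p,q]. For instance
  ∂ade = de − ae + ad,
  ∂abe = be − ae + ab.
The resulting 9×6 matrix has rank 5, and its Smith normal form has invariant factors (1,1,1,1,1).

Now H_k = ker ∂_k / im ∂_{k+1}, so:

  H_0: rank C_0 − rank ∂_1 = 5 − 4 = 1, and the invariant factors of ∂_1 are all 1, so H_0 ≅ Z.
  H_1: rank ker ∂_1 − rank ∂_2 = (9 − 4) − 5 = 0, and the invariant factors of ∂_2 are all 1, so H_1 ≅ 0.
  H_2: rank ker ∂_2 − rank ∂_3 = (6 − 5) − 0 = 1, and there is no ∂_3, so H_2 ≅ Z.

As a check, the Euler characteristic is 5 − 9 + 6 = 2, which agrees with 1 − 0 + 1 = 2.
(K is a triangulation of the 2-sphere S^2.)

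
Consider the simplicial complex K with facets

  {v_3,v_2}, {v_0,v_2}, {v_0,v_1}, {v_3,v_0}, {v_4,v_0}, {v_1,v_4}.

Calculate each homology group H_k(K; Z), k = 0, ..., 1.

H_0 = Z,  H_1 = Z^2.

Fix the vertex order v_0 < v_1 < v_2 < v_3 < v_4 and write every simplex with vertices in increasing order. Then dim K = 1 and the simplices of K are:

  0-simplices (5): [v_0], [v_1], [v_2], [v_3], [v_4]
  1-simplices (6): [v_0,v_1], [v_0,v_2], [v_0,v_3], [v_0,v_4], [v_1,v_4], [v_2,v_3]

so the chain groups are C_0 ≅ Z^5, C_1 ≅ Z^6.

Boundary ∂_1: C_1 → C_0 sends each edge [p,q] (with p < q) to q − p. For instance
  ∂[v_0,v_3] = [v_3] − [v_0].
This gives a 5×6 integer matrix of rank 4; reducing to Smith normal form yields diagonal entries (1,1,1,1).

From H_k ≅ ker(∂_k) / im(∂_{k+1}) we obtain:

  H_0: rank C_0 − rank ∂_1 = 5 − 4 = 1, and the invariant factors of ∂_1 are all 1, so H_0 ≅ Z.
  H_1: rank ker ∂_1 − rank ∂_2 = (6 − 4) − 0 = 2, and there is no ∂_2, so H_1 ≅ Z^2.

(K is a triangulation of a wedge of 2 circles.)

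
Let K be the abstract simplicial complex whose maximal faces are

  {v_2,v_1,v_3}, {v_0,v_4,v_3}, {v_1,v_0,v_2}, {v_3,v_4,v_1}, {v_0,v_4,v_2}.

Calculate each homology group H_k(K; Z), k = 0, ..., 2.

H_0 = Z,  H_1 = Z,  H_2 = 0.

Fix the vertex order v_0 < v_1 < v_2 < v_3 < v_4 and write every simplex with vertices in increasing order. Then dim K = 2 and the simplices of K are:

  0-simplices (5): [v_0], [v_1], [v_2], [v_3], [v_4]
  1-simplices (10): [v_0,v_1], [v_0,v_2], [v_0,v_3], [v_0,v_4], [v_1,v_2], [v_1,v_3], [v_1,v_4], [v_2,v_3], [v_2,v_4], [v_3,v_4]
  2-simplices (5): [v_0,v_1,v_2], [v_0,v_2,v_4], [v_0,v_3,v_4], [v_1,v_2,v_3], [v_1,v_3,v_4]

so the chain groups are C_0 ≅ Z^5, C_1 ≅ Z^10, C_2 ≅ Z^5.

The boundary map ∂_1: C_1 → C_0 sends each edge [p,q] (with p < q) to q − p. For instance
  ∂[v_3,v_4] = [v_4] − [v_3].
The 5×10 boundary matrix has rank 4 and Smith normal form diag(1,1,1,1).

Boundary ∂_2: C_2 → C_1 maps a triangle to the signed sum of its edges. For instance
  ∂[v_1,v_3,v_4] = [v_3,v_4] − [v_1,v_4] + [v_1,v_3],
  ∂[v_1,v_2,v_3] = [v_2,v_3] − [v_1,v_3] + [v_1,v_2].
The resulting 10×5 matrix has rank 5, and its Smith normal form has invariant factors (1,1,1,1,1).

Computing H_k = (kernel of ∂_k) / (image of ∂_{k+1}):

  H_0: rank C_0 − rank ∂_1 = 5 − 4 = 1, and the invariant factors of ∂_1 are all 1, so H_0 ≅ Z.
  H_1: rank ker ∂_1 − rank ∂_2 = (10 − 4) − 5 = 1, and the invariant factors of ∂_2 are all 1, so H_1 ≅ Z.
  H_2: rank ker ∂_2 − rank ∂_3 = (5 − 5) − 0 = 0, and there is no ∂_3, so H_2 ≅ 0.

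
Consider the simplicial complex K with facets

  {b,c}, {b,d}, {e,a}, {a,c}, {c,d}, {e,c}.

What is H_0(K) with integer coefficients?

K has 5 vertices, 6 edges.
rank ∂_0 = 0, rank ∂_1 = 4 ⇒ b_0 = 5 − 0 − 4 = 1; all invariant factors of ∂_1 are 1 so no torsion. So H_0 ≅ Z.

H_0 ≅ Z.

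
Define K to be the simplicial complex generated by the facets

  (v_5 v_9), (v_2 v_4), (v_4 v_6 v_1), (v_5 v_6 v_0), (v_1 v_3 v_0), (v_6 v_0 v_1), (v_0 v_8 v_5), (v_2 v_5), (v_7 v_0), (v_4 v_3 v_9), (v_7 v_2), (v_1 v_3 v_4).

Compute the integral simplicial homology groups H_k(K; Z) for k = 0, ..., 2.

H_0 ≅ Z,  H_1 ≅ Z^3,  H_2 = 0.

We work with the vertex ordering v_0 < v_1 < v_2 < v_3 < v_4 < v_5 < v_6 < v_7 < v_8 < v_9. The simplices of K, each written with vertices in increasing order, are:

  0-simplices (10): [v_0], [v_1], [v_2], [v_3], [v_4], [v_5], [v_6], [v_7], [v_8], [v_9]
  1-simplices (19): (19 of them)
  2-simplices (7): [v_0,v_1,v_3], [v_0,v_1,v_6], [v_0,v_5,v_6], [v_0,v_5,v_8], [v_1,v_3,v_4], [v_1,v_4,v_6], [v_3,v_4,v_9]

so the chain groups are C_0 ≅ Z^10, C_1 ≅ Z^19, C_2 ≅ Z^7.

The boundary map ∂_1: C_1 → C_0 is given by ∂[p,q] = [q] − [p].
As a 10×19 matrix over Z this has rank 9, with invariant factors (1,1,1,1,1,1,1,1,1).

Boundary ∂_2: C_2 → C_1 maps a triangle to the signed sum of its edges. For instance
  ∂[v_1,v_3,v_4] = [v_3,v_4] − [v_1,v_4] + [v_1,v_3],
  ∂[v_0,v_1,v_3] = [v_1,v_3] − [v_0,v_3] + [v_0,v_1].
The 19×7 boundary matrix has rank 7 and Smith normal form diag(1,1,1,1,1,1,1).

Reading off H_k = ker ∂_k / im ∂_{k+1}:

  H_0: rank C_0 − rank ∂_1 = 10 − 9 = 1, and the invariant factors of ∂_1 are all 1, so H_0 = Z.
  H_1: rank ker ∂_1 − rank ∂_2 = (19 − 9) − 7 = 3, and the invariant factors of ∂_2 are all 1, so H_1 = Z^3.
  H_2: rank ker ∂_2 − rank ∂_3 = (7 − 7) − 0 = 0, and there is no ∂_3, so H_2 = 0.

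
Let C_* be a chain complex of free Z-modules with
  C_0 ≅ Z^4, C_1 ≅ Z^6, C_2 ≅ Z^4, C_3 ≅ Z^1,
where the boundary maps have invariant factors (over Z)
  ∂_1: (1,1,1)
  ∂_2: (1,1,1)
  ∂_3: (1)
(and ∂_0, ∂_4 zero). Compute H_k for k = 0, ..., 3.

H_0: b_0 = 4 − 0 − 3 = 1; torsion from ∂_1 factors > 1: none. So H_0 ≅ Z.
H_1: b_1 = 6 − 3 − 3 = 0; torsion from ∂_2 factors > 1: none. So H_1 ≅ 0.
H_2: b_2 = 4 − 3 − 1 = 0; torsion from ∂_3 factors > 1: none. So H_2 ≅ 0.
H_3: b_3 = 1 − 1 − 0 = 0; torsion from ∂_4 factors > 1: none. So H_3 ≅ 0.

H_0 ≅ Z,  H_1 = 0,  H_2 = 0,  H_3 = 0.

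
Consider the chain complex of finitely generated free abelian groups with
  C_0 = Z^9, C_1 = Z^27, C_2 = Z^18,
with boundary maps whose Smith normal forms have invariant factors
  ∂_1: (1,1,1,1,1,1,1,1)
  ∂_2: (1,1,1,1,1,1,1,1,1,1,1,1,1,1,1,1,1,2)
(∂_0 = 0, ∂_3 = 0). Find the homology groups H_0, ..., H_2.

H_0 = Z,  H_1 = Z ⊕ Z/2Z,  H_2 = 0.

H_0: b_0 = 9 − 0 − 8 = 1; torsion from ∂_1 factors > 1: none. So H_0 = Z.
H_1: b_1 = 27 − 8 − 18 = 1; torsion from ∂_2 factors > 1: [2]. So H_1 = Z ⊕ Z/2Z.
H_2: b_2 = 18 − 18 − 0 = 0; torsion from ∂_3 factors > 1: none. So H_2 = 0.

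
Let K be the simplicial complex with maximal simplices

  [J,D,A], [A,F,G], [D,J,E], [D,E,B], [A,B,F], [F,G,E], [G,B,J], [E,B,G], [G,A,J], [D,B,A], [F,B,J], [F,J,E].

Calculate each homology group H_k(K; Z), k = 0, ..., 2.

H_0 ≅ Z,  H_1 ≅ Z_2,  H_2 = 0.

Take the total order A < B < D < E < F < G < J on the vertex set. Then K (dimension 2) consists of the simplices:

  0-simplices (7): A, B, D, E, F, G, J
  1-simplices (18): AB, AD, AF, AG, AJ, BD, BE, BF, BG, BJ, DE, DJ, EF, EG, EJ, FG, FJ, GJ
  2-simplices (12): ABD, ABF, ADJ, AFG, AGJ, BDE, BEG, BFJ, BGJ, DEJ, EFG, EFJ

Hence C_0 ≅ Z^7, C_1 ≅ Z^18, C_2 ≅ Z^12.

The boundary map ∂_1: C_1 → C_0 sends each edge [p,q] (with p < q) to q − p.
The resulting 7×18 matrix has rank 6, and its Smith normal form has invariant factors (1,1,1,1,1,1).

∂_2: C_2 → C_1 sends each 2-simplex [p,q,r] to [q,r] − [p,r] + [p,q]. For instance
  ∂ABD = BD − AD + AB,
  ∂AFG = FG − AG + AF.
The 18×12 boundary matrix has rank 12 and Smith normal form diag(1,1,1,1,1,1,1,1,1,1,1,2).

Reading off H_k = ker ∂_k / im ∂_{k+1}:

  H_0: rank C_0 − rank ∂_1 = 7 − 6 = 1, and the invariant factors of ∂_1 are all 1, so H_0 ≅ Z.
  H_1: rank ker ∂_1 − rank ∂_2 = (18 − 6) − 12 = 0, and ∂_2 has invariant factor 2 > 1, so H_1 ≅ Z_2.
  H_2: rank ker ∂_2 − rank ∂_3 = (12 − 12) − 0 = 0, and there is no ∂_3, so H_2 ≅ 0.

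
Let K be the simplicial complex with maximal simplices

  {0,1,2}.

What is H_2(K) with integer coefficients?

Take the total order 0 < 1 < 2 on the vertex set. Then K (dimension 2) consists of the simplices:

  0-simplices (3): [0], [1], [2]
  1-simplices (3): [0,1], [0,2], [1,2]
  2-simplices (1): [0,1,2]

so the chain groups are C_0 ≅ Z^3, C_1 ≅ Z^3, C_2 ≅ Z^1.

∂_1: C_1 → C_0 maps an edge to its endpoints' difference, ∂[p,q] = q − p.
The 3×3 boundary matrix has rank 2 and Smith normal form diag(1,1).

The boundary map ∂_2: C_2 → C_1 acts by ∂[p,q,r] = [q,r] − [p,r] + [p,q]. For instance
  ∂[0,1,2] = [1,2] − [0,2] + [0,1].
This gives a 3×1 integer matrix of rank 1; reducing to Smith normal form yields diagonal entries (1).

Computing H_k = (kernel of ∂_k) / (image of ∂_{k+1}):

  H_2: rank ker ∂_2 − rank ∂_3 = (1 − 1) − 0 = 0, and there is no ∂_3, so H_2 ≅ 0.

H_2 = 0.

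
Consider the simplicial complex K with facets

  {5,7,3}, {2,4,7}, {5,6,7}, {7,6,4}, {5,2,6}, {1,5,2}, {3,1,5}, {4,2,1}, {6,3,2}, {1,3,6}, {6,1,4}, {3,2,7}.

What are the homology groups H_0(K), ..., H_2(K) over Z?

Take the total order 1 < 2 < 3 < 4 < 5 < 6 < 7 on the vertex set. Then K (dimension 2) consists of the simplices:

  0-simplices (7): [1], [2], [3], [4], [5], [6], [7]
  1-simplices (18): [1,2], [1,3], [1,4], [1,5], [1,6], [2,3], [2,4], [2,5], [2,6], [2,7], [3,5], [3,6], [3,7], [4,6], [4,7], [5,6], [5,7], [6,7]
  2-simplices (12): [1,2,4], [1,2,5], [1,3,5], [1,3,6], [1,4,6], [2,3,6], [2,3,7], [2,4,7], [2,5,6], [3,5,7], [4,6,7], [5,6,7]

Hence C_0 ≅ Z^7, C_1 ≅ Z^18, C_2 ≅ Z^12.

Boundary ∂_1: C_1 → C_0 maps an edge to its endpoints' difference, ∂[p,q] = q − p.
This gives a 7×18 integer matrix of rank 6; reducing to Smith normal form yields diagonal entries (1,1,1,1,1,1).

Boundary ∂_2: C_2 → C_1 sends each 2-simplex [p,q,r] to [q,r] − [p,r] + [p,q]. For instance
  ∂[4,6,7] = [6,7] − [4,7] + [4,6],
  ∂[1,4,6] = [4,6] − [1,6] + [1,4].
As a 18×12 matrix over Z this has rank 12, with invariant factors (1,1,1,1,1,1,1,1,1,1,1,2).

Computing H_k = (kernel of ∂_k) / (image of ∂_{k+1}):

  H_0: rank C_0 − rank ∂_1 = 7 − 6 = 1, and the invariant factors of ∂_1 are all 1, so H_0 = Z.
  H_1: rank ker ∂_1 − rank ∂_2 = (18 − 6) − 12 = 0, and ∂_2 has invariant factor 2 > 1, so H_1 = Z_2.
  H_2: rank ker ∂_2 − rank ∂_3 = (12 − 12) − 0 = 0, and there is no ∂_3, so H_2 = 0.

As a check, the Euler characteristic is 7 − 18 + 12 = 1, which agrees with 1 − 0 + 0 = 1.

H_0 ≅ Z,  H_1 ≅ Z_2,  H_2 = 0.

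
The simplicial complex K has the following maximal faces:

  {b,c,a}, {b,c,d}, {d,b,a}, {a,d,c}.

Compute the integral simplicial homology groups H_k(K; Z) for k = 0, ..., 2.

We work with the vertex ordering a < b < c < d. The simplices of K, each written with vertices in increasing order, are:

  0-simplices (4): a, b, c, d
  1-simplices (6): ab, ac, ad, bc, bd, cd
  2-simplices (4): abc, abd, acd, bcd

Hence C_0 ≅ Z^4, C_1 ≅ Z^6, C_2 ≅ Z^4.

∂_1: C_1 → C_0 sends each edge [p,q] (with p < q) to q − p. For instance
  ∂ad = d − a.
As a 4×6 matrix over Z this has rank 3, with invariant factors (1,1,1).

∂_2: C_2 → C_1 acts by ∂[p,q,r] = [q,r] − [p,r] + [p,q]. For instance
  ∂abc = bc − ac + ab,
  ∂acd = cd − ad + ac.
The 6×4 boundary matrix has rank 3 and Smith normal form diag(1,1,1).

From H_k ≅ ker(∂_k) / im(∂_{k+1}) we obtain:

  H_0: rank C_0 − rank ∂_1 = 4 − 3 = 1, and the invariant factors of ∂_1 are all 1, so H_0 ≅ Z.
  H_1: rank ker ∂_1 − rank ∂_2 = (6 − 3) − 3 = 0, and the invariant factors of ∂_2 are all 1, so H_1 ≅ 0.
  H_2: rank ker ∂_2 − rank ∂_3 = (4 − 3) − 0 = 1, and there is no ∂_3, so H_2 ≅ Z.

As a check, the Euler characteristic is 4 − 6 + 4 = 2, which agrees with 1 − 0 + 1 = 2.
(K is a triangulation of the 2-sphere S^2.)

H_0 = Z,  H_1 = 0,  H_2 = Z.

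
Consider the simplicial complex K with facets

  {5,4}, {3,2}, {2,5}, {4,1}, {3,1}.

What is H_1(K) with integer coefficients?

H_1 ≅ Z.

Take the total order 1 < 2 < 3 < 4 < 5 on the vertex set. Then K (dimension 1) consists of the simplices:

  0-simplices (5): [1], [2], [3], [4], [5]
  1-simplices (5): [1,3], [1,4], [2,3], [2,5], [4,5]

Hence C_0 ≅ Z^5, C_1 ≅ Z^5.

The boundary map ∂_1: C_1 → C_0 sends each edge [p,q] (with p < q) to q − p.
The resulting 5×5 matrix has rank 4, and its Smith normal form has invariant factors (1,1,1,1).

Reading off H_k = ker ∂_k / im ∂_{k+1}:

  H_1: rank ker ∂_1 − rank ∂_2 = (5 − 4) − 0 = 1, and there is no ∂_2, so H_1 ≅ Z.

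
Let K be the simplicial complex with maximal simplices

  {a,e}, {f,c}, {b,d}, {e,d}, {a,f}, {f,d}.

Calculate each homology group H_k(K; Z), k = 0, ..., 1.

Fix the vertex order a < b < c < d < e < f and write every simplex with vertices in increasing order. Then dim K = 1 and the simplices of K are:

  0-simplices (6): a, b, c, d, e, f
  1-simplices (6): ae, af, bd, cf, de, df

so the chain groups are C_0 ≅ Z^6, C_1 ≅ Z^6.

Boundary ∂_1: C_1 → C_0 sends each edge [p,q] (with p < q) to q − p. For instance
  ∂af = f − a.
This gives a 6×6 integer matrix of rank 5; reducing to Smith normal form yields diagonal entries (1,1,1,1,1).

Computing H_k = (kernel of ∂_k) / (image of ∂_{k+1}):

  H_0: rank C_0 − rank ∂_1 = 6 − 5 = 1, and the invariant factors of ∂_1 are all 1, so H_0 ≅ Z.
  H_1: rank ker ∂_1 − rank ∂_2 = (6 − 5) − 0 = 1, and there is no ∂_2, so H_1 ≅ Z.

H_0 ≅ Z,  H_1 ≅ Z.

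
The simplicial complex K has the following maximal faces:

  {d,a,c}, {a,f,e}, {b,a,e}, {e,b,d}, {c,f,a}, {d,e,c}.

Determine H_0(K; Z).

We work with the vertex ordering a < b < c < d < e < f. The simplices of K, each written with vertices in increasing order, are:

  0-simplices (6): a, b, c, d, e, f
  1-simplices (12): ab, ac, ad, ae, af, bd, be, cd, ce, cf, de, ef
  2-simplices (6): abe, acd, acf, aef, bde, cde

Hence C_0 ≅ Z^6, C_1 ≅ Z^12, C_2 ≅ Z^6.

Boundary ∂_1: C_1 → C_0 sends each edge [p,q] (with p < q) to q − p. For instance
  ∂bd = d − b.
The resulting 6×12 matrix has rank 5, and its Smith normal form has invariant factors (1,1,1,1,1).

The boundary map ∂_2: C_2 → C_1 sends each 2-simplex [p,q,r] to [q,r] − [p,r] + [p,q]. For instance
  ∂cde = de − ce + cd,
  ∂aef = ef − af + ae.
This gives a 12×6 integer matrix of rank 6; reducing to Smith normal form yields diagonal entries (1,1,1,1,1,1).

Reading off H_k = ker ∂_k / im ∂_{k+1}:

  H_0: rank C_0 − rank ∂_1 = 6 − 5 = 1, and the invariant factors of ∂_1 are all 1, so H_0 = Z.

H_0 ≅ Z.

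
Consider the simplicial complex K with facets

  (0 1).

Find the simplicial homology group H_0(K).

We work with the vertex ordering 0 < 1. The simplices of K, each written with vertices in increasing order, are:

  0-simplices (2): [0], [1]
  1-simplices (1): [0,1]

so the chain groups are C_0 ≅ Z^2, C_1 ≅ Z^1.

Boundary ∂_1: C_1 → C_0 sends each edge [p,q] (with p < q) to q − p. For instance
  ∂[0,1] = [1] − [0].
The 2×1 boundary matrix has rank 1 and Smith normal form diag(1).

Now H_k = ker ∂_k / im ∂_{k+1}, so:

  H_0: rank C_0 − rank ∂_1 = 2 − 1 = 1, and the invariant factors of ∂_1 are all 1, so H_0 = Z.

H_0 = Z.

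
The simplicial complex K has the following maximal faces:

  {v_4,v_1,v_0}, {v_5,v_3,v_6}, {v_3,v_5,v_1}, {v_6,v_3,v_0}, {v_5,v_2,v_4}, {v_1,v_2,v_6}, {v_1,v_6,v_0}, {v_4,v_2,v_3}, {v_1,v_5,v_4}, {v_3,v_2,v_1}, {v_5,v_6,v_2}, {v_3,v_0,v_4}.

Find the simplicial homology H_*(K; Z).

We work with the vertex ordering v_0 < v_1 < v_2 < v_3 < v_4 < v_5 < v_6. The simplices of K, each written with vertices in increasing order, are:

  0-simplices (7): [v_0], [v_1], [v_2], [v_3], [v_4], [v_5], [v_6]
  1-simplices (18): (18 of them)
  2-simplices (12): (12 of them)

giving chain groups C_0 ≅ Z^7, C_1 ≅ Z^18, C_2 ≅ Z^12.

∂_1: C_1 → C_0 maps an edge to its endpoints' difference, ∂[p,q] = q − p. For instance
  ∂[v_2,v_5] = [v_5] − [v_2].
This gives a 7×18 integer matrix of rank 6; reducing to Smith normal form yields diagonal entries (1,1,1,1,1,1).

Boundary ∂_2: C_2 → C_1 sends each 2-simplex [p,q,r] to [q,r] − [p,r] + [p,q]. For instance
  ∂[v_2,v_5,v_6] = [v_5,v_6] − [v_2,v_6] + [v_2,v_5],
  ∂[v_2,v_3,v_4] = [v_3,v_4] − [v_2,v_4] + [v_2,v_3].
As a 18×12 matrix over Z this has rank 12, with invariant factors (1,1,1,1,1,1,1,1,1,1,1,2).

Computing H_k = (kernel of ∂_k) / (image of ∂_{k+1}):

  H_0: rank C_0 − rank ∂_1 = 7 − 6 = 1, and the invariant factors of ∂_1 are all 1, so H_0 = Z.
  H_1: rank ker ∂_1 − rank ∂_2 = (18 − 6) − 12 = 0, and ∂_2 has invariant factor 2 > 1, so H_1 = Z/2.
  H_2: rank ker ∂_2 − rank ∂_3 = (12 − 12) − 0 = 0, and there is no ∂_3, so H_2 = 0.

As a check, the Euler characteristic is 7 − 18 + 12 = 1, which agrees with 1 − 0 + 0 = 1.

H_0 ≅ Z,  H_1 ≅ Z/2,  H_2 = 0.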